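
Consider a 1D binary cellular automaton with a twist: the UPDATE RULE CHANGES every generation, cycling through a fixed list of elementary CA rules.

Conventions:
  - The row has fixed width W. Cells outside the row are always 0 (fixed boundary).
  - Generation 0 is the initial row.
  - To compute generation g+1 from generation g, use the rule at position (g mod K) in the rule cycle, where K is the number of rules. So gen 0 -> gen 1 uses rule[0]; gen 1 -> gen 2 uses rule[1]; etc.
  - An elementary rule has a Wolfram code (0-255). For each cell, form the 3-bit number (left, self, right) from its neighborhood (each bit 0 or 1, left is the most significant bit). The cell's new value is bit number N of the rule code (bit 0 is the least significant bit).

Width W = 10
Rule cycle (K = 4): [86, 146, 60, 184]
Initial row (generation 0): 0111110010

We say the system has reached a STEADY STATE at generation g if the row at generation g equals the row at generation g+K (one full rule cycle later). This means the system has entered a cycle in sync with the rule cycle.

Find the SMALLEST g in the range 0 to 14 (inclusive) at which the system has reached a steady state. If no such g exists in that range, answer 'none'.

Gen 0: 0111110010
Gen 1 (rule 86): 1000011111
Gen 2 (rule 146): 0100101110
Gen 3 (rule 60): 0110111001
Gen 4 (rule 184): 0101110100
Gen 5 (rule 86): 1100010110
Gen 6 (rule 146): 0010100001
Gen 7 (rule 60): 0011110001
Gen 8 (rule 184): 0011101000
Gen 9 (rule 86): 0100101100
Gen 10 (rule 146): 1011000010
Gen 11 (rule 60): 1110100011
Gen 12 (rule 184): 1101010010
Gen 13 (rule 86): 0101011111
Gen 14 (rule 146): 1000001110
Gen 15 (rule 60): 1100001001
Gen 16 (rule 184): 1010000100
Gen 17 (rule 86): 1011001110
Gen 18 (rule 146): 0000110101

Answer: none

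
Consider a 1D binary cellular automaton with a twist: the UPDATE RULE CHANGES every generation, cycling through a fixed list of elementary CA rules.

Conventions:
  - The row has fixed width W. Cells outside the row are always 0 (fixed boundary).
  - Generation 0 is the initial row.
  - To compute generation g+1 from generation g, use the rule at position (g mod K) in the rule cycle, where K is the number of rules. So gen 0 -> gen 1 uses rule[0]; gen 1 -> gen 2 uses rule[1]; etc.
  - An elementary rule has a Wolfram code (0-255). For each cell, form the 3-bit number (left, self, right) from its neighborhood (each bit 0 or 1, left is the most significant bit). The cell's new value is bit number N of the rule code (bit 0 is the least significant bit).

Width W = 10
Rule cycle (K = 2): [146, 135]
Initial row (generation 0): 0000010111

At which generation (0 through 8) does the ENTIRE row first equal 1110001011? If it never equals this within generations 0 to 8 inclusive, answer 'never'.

Gen 0: 0000010111
Gen 1 (rule 146): 0000100010
Gen 2 (rule 135): 1111101110
Gen 3 (rule 146): 0111000101
Gen 4 (rule 135): 1010011101
Gen 5 (rule 146): 0001101000
Gen 6 (rule 135): 1110001011
Gen 7 (rule 146): 0101010000
Gen 8 (rule 135): 1101010111

Answer: 6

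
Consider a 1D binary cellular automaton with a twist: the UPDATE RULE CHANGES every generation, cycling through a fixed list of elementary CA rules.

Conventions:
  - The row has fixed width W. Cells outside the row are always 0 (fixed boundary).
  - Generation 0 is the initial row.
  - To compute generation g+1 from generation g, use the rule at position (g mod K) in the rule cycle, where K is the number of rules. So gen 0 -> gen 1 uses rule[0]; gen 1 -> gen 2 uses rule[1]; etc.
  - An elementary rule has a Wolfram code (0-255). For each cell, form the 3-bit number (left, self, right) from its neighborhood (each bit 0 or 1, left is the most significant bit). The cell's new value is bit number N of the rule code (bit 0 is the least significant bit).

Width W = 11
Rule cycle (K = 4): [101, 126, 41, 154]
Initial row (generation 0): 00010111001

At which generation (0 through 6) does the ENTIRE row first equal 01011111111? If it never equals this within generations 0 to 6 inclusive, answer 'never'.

Answer: 5

Derivation:
Gen 0: 00010111001
Gen 1 (rule 101): 11011001001
Gen 2 (rule 126): 11111111111
Gen 3 (rule 41): 10000000000
Gen 4 (rule 154): 01000000000
Gen 5 (rule 101): 01011111111
Gen 6 (rule 126): 11110000001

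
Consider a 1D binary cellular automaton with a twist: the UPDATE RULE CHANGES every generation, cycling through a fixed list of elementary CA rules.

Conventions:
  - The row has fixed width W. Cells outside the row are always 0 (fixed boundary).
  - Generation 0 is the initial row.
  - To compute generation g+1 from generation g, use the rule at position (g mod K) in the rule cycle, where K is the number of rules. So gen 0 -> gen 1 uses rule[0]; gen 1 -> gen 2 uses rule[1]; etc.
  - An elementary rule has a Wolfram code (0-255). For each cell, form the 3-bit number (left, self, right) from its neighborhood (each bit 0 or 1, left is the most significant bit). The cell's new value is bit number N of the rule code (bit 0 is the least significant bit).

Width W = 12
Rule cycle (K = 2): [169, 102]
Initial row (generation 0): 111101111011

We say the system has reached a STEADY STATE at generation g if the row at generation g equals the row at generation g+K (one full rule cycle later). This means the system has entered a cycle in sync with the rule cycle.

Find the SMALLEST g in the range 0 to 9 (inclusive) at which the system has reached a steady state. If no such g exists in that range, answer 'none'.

Gen 0: 111101111011
Gen 1 (rule 169): 111011110110
Gen 2 (rule 102): 001100011010
Gen 3 (rule 169): 101001010100
Gen 4 (rule 102): 111011111100
Gen 5 (rule 169): 110111111001
Gen 6 (rule 102): 011000001011
Gen 7 (rule 169): 010011100110
Gen 8 (rule 102): 110100101010
Gen 9 (rule 169): 101000010100
Gen 10 (rule 102): 111000111100
Gen 11 (rule 169): 110010111001

Answer: none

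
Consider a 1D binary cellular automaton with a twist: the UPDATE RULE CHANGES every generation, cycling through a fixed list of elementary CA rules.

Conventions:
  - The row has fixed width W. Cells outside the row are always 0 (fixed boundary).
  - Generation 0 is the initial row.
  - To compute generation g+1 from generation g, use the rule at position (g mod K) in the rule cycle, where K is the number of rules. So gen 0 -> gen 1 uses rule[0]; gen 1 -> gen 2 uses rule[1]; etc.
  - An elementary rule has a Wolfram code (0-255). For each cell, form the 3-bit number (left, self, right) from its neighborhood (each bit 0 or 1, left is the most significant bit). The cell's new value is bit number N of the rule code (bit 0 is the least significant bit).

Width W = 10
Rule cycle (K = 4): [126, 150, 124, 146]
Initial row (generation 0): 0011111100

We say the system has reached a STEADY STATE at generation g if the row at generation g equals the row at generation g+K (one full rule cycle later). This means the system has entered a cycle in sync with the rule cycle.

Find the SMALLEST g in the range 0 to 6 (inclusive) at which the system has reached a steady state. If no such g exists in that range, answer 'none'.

Answer: 4

Derivation:
Gen 0: 0011111100
Gen 1 (rule 126): 0110000110
Gen 2 (rule 150): 1001001001
Gen 3 (rule 124): 1101101101
Gen 4 (rule 146): 0000000000
Gen 5 (rule 126): 0000000000
Gen 6 (rule 150): 0000000000
Gen 7 (rule 124): 0000000000
Gen 8 (rule 146): 0000000000
Gen 9 (rule 126): 0000000000
Gen 10 (rule 150): 0000000000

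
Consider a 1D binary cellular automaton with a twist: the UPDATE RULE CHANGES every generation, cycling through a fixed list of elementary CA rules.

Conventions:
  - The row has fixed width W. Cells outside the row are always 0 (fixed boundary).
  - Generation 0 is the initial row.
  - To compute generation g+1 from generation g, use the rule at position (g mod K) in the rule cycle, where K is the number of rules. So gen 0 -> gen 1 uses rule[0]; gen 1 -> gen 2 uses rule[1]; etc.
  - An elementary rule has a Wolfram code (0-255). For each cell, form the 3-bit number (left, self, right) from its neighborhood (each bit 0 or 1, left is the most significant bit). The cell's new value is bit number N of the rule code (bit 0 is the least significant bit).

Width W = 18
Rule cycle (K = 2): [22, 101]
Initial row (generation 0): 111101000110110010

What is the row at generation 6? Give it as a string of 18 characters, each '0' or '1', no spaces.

Gen 0: 111101000110110010
Gen 1 (rule 22): 000001101000001111
Gen 2 (rule 101): 111100111011100001
Gen 3 (rule 22): 000011000000010011
Gen 4 (rule 101): 111001011111010001
Gen 5 (rule 22): 000111000000011011
Gen 6 (rule 101): 110001011111001101

Answer: 110001011111001101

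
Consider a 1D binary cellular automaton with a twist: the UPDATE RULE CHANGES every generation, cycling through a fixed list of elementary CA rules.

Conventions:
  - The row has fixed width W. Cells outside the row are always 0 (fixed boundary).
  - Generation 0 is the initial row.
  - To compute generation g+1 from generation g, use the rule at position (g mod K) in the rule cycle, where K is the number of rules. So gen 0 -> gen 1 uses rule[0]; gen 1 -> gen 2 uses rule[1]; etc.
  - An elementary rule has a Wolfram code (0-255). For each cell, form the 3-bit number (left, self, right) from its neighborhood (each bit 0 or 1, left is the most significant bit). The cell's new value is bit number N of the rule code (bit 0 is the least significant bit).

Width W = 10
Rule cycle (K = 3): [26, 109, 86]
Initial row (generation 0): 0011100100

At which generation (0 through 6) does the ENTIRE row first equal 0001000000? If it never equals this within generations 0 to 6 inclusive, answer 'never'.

Answer: never

Derivation:
Gen 0: 0011100100
Gen 1 (rule 26): 0110011010
Gen 2 (rule 109): 0110011110
Gen 3 (rule 86): 1011100011
Gen 4 (rule 26): 0010010110
Gen 5 (rule 109): 1010011110
Gen 6 (rule 86): 1011100011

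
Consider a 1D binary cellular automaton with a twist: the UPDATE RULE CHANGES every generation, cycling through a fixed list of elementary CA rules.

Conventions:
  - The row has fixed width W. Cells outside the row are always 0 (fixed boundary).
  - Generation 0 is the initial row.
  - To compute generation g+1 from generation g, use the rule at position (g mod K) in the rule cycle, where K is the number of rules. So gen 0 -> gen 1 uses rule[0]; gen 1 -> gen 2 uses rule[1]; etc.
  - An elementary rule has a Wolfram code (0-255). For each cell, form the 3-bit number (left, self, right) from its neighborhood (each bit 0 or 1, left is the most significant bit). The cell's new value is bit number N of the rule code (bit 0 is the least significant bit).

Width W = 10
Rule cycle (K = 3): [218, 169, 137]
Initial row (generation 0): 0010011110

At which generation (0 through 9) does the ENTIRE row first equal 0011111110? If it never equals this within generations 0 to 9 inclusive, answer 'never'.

Answer: 2

Derivation:
Gen 0: 0010011110
Gen 1 (rule 218): 0101111111
Gen 2 (rule 169): 0011111110
Gen 3 (rule 137): 1011111100
Gen 4 (rule 218): 0011111110
Gen 5 (rule 169): 1011111100
Gen 6 (rule 137): 0011111001
Gen 7 (rule 218): 0111111110
Gen 8 (rule 169): 0111111100
Gen 9 (rule 137): 0111111001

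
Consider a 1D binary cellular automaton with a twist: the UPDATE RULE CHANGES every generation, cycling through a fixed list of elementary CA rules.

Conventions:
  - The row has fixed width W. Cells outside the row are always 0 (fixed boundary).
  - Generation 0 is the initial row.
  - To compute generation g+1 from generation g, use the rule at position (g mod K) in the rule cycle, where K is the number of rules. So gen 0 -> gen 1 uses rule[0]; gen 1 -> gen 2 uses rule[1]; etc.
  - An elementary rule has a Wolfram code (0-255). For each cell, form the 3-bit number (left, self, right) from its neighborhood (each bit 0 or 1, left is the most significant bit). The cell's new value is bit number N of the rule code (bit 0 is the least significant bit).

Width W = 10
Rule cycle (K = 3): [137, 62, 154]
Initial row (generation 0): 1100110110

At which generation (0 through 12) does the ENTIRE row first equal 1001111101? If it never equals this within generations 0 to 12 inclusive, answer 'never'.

Answer: 3

Derivation:
Gen 0: 1100110110
Gen 1 (rule 137): 1000100100
Gen 2 (rule 62): 1101111110
Gen 3 (rule 154): 1001111101
Gen 4 (rule 137): 0001111000
Gen 5 (rule 62): 0011000100
Gen 6 (rule 154): 0110101010
Gen 7 (rule 137): 0100000000
Gen 8 (rule 62): 1110000000
Gen 9 (rule 154): 1101000000
Gen 10 (rule 137): 1000011111
Gen 11 (rule 62): 1100110000
Gen 12 (rule 154): 1011101000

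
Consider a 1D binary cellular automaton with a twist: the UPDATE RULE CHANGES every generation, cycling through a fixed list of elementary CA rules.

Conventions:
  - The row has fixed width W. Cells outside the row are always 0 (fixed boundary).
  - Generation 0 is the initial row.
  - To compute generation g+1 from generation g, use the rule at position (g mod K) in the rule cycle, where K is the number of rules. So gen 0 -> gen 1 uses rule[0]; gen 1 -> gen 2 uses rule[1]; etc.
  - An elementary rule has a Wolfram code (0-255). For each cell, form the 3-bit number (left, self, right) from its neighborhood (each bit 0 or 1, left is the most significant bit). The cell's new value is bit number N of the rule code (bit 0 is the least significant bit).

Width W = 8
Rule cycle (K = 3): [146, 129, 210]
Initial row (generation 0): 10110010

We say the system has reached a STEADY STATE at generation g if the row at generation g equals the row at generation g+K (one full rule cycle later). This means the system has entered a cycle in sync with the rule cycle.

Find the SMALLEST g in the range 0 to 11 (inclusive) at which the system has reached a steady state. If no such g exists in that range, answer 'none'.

Answer: none

Derivation:
Gen 0: 10110010
Gen 1 (rule 146): 00001101
Gen 2 (rule 129): 11100000
Gen 3 (rule 210): 01110000
Gen 4 (rule 146): 10101000
Gen 5 (rule 129): 00000011
Gen 6 (rule 210): 00000101
Gen 7 (rule 146): 00001000
Gen 8 (rule 129): 11100011
Gen 9 (rule 210): 01110101
Gen 10 (rule 146): 10100000
Gen 11 (rule 129): 00001111
Gen 12 (rule 210): 00010111
Gen 13 (rule 146): 00100010
Gen 14 (rule 129): 10001000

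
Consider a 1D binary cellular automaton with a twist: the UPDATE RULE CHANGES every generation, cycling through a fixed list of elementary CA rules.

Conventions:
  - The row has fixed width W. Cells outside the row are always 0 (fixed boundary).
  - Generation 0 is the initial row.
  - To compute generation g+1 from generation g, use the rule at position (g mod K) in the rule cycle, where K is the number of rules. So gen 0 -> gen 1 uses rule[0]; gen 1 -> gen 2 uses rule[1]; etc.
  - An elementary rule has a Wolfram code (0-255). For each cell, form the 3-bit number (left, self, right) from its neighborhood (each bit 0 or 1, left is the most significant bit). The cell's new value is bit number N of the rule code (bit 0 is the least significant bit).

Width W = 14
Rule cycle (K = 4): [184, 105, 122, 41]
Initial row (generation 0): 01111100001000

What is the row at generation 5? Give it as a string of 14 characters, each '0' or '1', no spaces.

Gen 0: 01111100001000
Gen 1 (rule 184): 01111010000100
Gen 2 (rule 105): 01001100110001
Gen 3 (rule 122): 10111111111010
Gen 4 (rule 41): 01100000000100
Gen 5 (rule 184): 01010000000010

Answer: 01010000000010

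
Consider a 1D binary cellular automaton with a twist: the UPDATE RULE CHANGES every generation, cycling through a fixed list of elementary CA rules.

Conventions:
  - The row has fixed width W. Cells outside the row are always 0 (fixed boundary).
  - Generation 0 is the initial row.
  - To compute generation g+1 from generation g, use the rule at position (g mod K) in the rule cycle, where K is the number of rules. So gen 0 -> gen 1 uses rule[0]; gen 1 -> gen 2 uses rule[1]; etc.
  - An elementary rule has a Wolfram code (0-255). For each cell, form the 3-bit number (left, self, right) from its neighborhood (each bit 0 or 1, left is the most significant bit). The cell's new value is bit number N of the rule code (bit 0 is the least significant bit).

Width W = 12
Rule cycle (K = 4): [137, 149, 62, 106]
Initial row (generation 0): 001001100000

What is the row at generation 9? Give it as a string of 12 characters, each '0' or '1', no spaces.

Answer: 101111000001

Derivation:
Gen 0: 001001100000
Gen 1 (rule 137): 100001001111
Gen 2 (rule 149): 111101100110
Gen 3 (rule 62): 100011011101
Gen 4 (rule 106): 000111110110
Gen 5 (rule 137): 110111100100
Gen 6 (rule 149): 000011010111
Gen 7 (rule 62): 000110111100
Gen 8 (rule 106): 001111100100
Gen 9 (rule 137): 101111000001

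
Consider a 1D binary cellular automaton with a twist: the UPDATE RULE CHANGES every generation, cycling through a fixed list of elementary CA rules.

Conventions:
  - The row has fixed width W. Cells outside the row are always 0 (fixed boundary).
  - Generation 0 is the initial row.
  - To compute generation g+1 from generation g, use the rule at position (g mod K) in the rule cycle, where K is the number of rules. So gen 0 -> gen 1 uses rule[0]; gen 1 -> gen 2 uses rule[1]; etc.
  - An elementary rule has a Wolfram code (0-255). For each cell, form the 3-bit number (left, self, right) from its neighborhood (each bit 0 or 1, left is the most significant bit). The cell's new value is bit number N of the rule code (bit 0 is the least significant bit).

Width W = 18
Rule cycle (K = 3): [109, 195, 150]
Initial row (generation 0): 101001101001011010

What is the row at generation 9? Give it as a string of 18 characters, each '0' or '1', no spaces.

Answer: 101010101111000010

Derivation:
Gen 0: 101001101001011010
Gen 1 (rule 109): 111001111001111110
Gen 2 (rule 195): 011010111010111110
Gen 3 (rule 150): 100010010010011101
Gen 4 (rule 109): 101010010010010111
Gen 5 (rule 195): 000000100100100011
Gen 6 (rule 150): 000001111111110100
Gen 7 (rule 109): 111101000000011101
Gen 8 (rule 195): 011100011111101100
Gen 9 (rule 150): 101010101111000010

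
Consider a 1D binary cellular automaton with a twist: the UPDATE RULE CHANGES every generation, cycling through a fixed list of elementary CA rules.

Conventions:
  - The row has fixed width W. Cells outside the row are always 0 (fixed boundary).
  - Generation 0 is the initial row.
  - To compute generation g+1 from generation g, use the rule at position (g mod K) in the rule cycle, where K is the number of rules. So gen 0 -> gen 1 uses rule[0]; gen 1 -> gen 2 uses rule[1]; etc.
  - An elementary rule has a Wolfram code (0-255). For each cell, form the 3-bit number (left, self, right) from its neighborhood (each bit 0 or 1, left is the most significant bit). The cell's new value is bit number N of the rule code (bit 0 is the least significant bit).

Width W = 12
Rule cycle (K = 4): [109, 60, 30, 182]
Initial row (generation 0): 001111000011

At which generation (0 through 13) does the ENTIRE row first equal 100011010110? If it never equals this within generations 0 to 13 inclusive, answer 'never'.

Gen 0: 001111000011
Gen 1 (rule 109): 101001011011
Gen 2 (rule 60): 111101110110
Gen 3 (rule 30): 100001000101
Gen 4 (rule 182): 110011101111
Gen 5 (rule 109): 110010111001
Gen 6 (rule 60): 101011100101
Gen 7 (rule 30): 101010011101
Gen 8 (rule 182): 111111101011
Gen 9 (rule 109): 100000111111
Gen 10 (rule 60): 110000100000
Gen 11 (rule 30): 101001110000
Gen 12 (rule 182): 111110101000
Gen 13 (rule 109): 100011111011

Answer: never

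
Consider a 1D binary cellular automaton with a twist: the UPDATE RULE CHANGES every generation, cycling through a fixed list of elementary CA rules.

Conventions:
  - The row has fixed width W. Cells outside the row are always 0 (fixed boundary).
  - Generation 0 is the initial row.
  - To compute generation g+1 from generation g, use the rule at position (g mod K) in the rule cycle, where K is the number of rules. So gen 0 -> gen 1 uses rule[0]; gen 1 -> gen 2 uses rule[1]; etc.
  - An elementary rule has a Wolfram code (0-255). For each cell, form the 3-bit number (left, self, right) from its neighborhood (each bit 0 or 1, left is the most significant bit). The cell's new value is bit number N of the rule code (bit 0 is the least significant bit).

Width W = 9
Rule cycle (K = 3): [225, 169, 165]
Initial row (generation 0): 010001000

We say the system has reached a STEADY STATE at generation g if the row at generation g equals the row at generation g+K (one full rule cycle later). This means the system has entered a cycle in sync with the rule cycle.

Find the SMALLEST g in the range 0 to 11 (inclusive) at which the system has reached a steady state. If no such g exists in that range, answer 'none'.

Answer: 6

Derivation:
Gen 0: 010001000
Gen 1 (rule 225): 000100011
Gen 2 (rule 169): 110001010
Gen 3 (rule 165): 000101110
Gen 4 (rule 225): 110010110
Gen 5 (rule 169): 100001100
Gen 6 (rule 165): 101100001
Gen 7 (rule 225): 010101100
Gen 8 (rule 169): 001011001
Gen 9 (rule 165): 101100001
Gen 10 (rule 225): 010101100
Gen 11 (rule 169): 001011001
Gen 12 (rule 165): 101100001
Gen 13 (rule 225): 010101100
Gen 14 (rule 169): 001011001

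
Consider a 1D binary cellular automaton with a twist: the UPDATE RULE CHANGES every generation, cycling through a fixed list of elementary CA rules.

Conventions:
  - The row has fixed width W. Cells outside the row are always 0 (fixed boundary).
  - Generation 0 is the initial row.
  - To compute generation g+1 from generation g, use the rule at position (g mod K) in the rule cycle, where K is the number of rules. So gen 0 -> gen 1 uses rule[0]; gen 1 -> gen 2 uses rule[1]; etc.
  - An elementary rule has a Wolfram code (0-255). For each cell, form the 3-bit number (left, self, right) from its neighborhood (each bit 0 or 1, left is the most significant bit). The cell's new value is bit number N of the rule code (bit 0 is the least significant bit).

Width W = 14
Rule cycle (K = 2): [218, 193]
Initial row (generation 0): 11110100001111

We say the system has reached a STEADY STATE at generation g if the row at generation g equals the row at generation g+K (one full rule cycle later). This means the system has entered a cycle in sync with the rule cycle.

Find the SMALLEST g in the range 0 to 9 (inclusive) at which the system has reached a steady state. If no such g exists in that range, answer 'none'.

Gen 0: 11110100001111
Gen 1 (rule 218): 11110010011111
Gen 2 (rule 193): 01110000001111
Gen 3 (rule 218): 11111000011111
Gen 4 (rule 193): 01111011001111
Gen 5 (rule 218): 11111011111111
Gen 6 (rule 193): 01111001111111
Gen 7 (rule 218): 11111111111111
Gen 8 (rule 193): 01111111111111
Gen 9 (rule 218): 11111111111111
Gen 10 (rule 193): 01111111111111
Gen 11 (rule 218): 11111111111111

Answer: 7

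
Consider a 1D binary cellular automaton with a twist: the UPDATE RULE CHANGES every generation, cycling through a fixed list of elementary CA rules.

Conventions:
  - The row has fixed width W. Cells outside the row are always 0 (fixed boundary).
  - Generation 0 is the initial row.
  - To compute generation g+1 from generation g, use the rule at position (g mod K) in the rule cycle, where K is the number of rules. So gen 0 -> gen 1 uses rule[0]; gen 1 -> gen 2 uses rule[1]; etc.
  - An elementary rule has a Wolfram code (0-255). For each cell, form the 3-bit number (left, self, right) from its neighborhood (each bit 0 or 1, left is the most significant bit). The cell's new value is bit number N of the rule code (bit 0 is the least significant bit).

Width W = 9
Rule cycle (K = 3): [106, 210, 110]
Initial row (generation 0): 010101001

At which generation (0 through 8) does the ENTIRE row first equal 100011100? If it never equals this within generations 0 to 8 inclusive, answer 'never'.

Answer: never

Derivation:
Gen 0: 010101001
Gen 1 (rule 106): 101010010
Gen 2 (rule 210): 000001101
Gen 3 (rule 110): 000011111
Gen 4 (rule 106): 000110001
Gen 5 (rule 210): 001011010
Gen 6 (rule 110): 011111110
Gen 7 (rule 106): 110000010
Gen 8 (rule 210): 011000101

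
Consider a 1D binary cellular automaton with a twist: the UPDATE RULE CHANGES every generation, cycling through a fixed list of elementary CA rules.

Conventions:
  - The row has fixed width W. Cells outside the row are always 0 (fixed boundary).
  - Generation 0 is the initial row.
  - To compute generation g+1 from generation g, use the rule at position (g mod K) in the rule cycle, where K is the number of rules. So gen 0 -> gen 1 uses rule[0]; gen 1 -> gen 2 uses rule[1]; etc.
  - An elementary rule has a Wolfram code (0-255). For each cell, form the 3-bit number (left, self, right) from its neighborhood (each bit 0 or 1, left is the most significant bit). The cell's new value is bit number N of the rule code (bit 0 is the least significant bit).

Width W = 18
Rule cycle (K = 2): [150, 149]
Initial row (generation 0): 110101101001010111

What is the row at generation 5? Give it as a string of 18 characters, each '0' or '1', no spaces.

Gen 0: 110101101001010111
Gen 1 (rule 150): 000100001111010010
Gen 2 (rule 149): 110111100110011011
Gen 3 (rule 150): 000011011001100000
Gen 4 (rule 149): 111000000100011111
Gen 5 (rule 150): 010100001110101110

Answer: 010100001110101110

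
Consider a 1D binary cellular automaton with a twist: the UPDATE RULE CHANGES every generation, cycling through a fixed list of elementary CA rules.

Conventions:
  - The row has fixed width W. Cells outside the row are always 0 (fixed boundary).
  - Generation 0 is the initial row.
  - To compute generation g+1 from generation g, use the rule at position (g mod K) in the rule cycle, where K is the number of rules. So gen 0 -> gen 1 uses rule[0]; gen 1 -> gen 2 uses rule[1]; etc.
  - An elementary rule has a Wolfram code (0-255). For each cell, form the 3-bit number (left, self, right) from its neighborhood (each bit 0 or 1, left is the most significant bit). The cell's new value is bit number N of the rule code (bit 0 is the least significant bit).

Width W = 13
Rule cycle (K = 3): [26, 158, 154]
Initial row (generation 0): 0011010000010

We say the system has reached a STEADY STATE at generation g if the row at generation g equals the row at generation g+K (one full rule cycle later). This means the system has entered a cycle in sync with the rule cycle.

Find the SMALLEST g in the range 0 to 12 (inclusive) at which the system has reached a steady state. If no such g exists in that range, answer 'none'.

Gen 0: 0011010000010
Gen 1 (rule 26): 0110001000101
Gen 2 (rule 158): 1101011101101
Gen 3 (rule 154): 1000011001000
Gen 4 (rule 26): 0100110110100
Gen 5 (rule 158): 1111100100110
Gen 6 (rule 154): 1111011011101
Gen 7 (rule 26): 1000010010000
Gen 8 (rule 158): 1100111111000
Gen 9 (rule 154): 1011111110100
Gen 10 (rule 26): 0010000000010
Gen 11 (rule 158): 0111000000111
Gen 12 (rule 154): 1110100001110
Gen 13 (rule 26): 1000010011001
Gen 14 (rule 158): 1100111110111
Gen 15 (rule 154): 1011111100110

Answer: none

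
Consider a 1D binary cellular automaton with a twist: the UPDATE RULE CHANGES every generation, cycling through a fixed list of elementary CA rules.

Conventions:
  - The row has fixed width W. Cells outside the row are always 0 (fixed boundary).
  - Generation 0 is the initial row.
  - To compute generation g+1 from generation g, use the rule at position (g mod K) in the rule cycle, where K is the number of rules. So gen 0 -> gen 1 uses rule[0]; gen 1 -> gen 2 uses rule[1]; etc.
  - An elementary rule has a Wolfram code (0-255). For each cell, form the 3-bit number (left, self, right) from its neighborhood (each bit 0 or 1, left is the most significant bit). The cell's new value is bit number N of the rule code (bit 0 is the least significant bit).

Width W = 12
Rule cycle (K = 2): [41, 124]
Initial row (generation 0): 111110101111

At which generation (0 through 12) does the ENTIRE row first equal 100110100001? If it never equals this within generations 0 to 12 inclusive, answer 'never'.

Gen 0: 111110101111
Gen 1 (rule 41): 100001011000
Gen 2 (rule 124): 110001111100
Gen 3 (rule 41): 100101000001
Gen 4 (rule 124): 110111100001
Gen 5 (rule 41): 101100001100
Gen 6 (rule 124): 111110001110
Gen 7 (rule 41): 100000101000
Gen 8 (rule 124): 110000111100
Gen 9 (rule 41): 100110100001
Gen 10 (rule 124): 110111110001
Gen 11 (rule 41): 101100000100
Gen 12 (rule 124): 111110000110

Answer: 9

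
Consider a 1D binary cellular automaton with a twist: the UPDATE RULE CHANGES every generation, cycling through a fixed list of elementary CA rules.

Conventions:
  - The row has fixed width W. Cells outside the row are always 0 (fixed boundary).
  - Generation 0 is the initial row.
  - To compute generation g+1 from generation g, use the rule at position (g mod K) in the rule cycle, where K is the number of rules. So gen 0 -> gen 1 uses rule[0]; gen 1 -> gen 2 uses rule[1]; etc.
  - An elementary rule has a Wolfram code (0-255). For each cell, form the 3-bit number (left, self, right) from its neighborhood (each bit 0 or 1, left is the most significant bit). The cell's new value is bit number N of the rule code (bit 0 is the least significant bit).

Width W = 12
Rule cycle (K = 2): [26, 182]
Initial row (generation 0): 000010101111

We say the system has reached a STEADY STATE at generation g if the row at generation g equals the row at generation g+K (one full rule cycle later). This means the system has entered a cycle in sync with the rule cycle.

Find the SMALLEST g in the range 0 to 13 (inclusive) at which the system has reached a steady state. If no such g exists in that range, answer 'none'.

Gen 0: 000010101111
Gen 1 (rule 26): 000100001000
Gen 2 (rule 182): 001110011100
Gen 3 (rule 26): 011001110010
Gen 4 (rule 182): 100110101111
Gen 5 (rule 26): 011100001000
Gen 6 (rule 182): 101010011100
Gen 7 (rule 26): 000001110010
Gen 8 (rule 182): 000010101111
Gen 9 (rule 26): 000100001000
Gen 10 (rule 182): 001110011100
Gen 11 (rule 26): 011001110010
Gen 12 (rule 182): 100110101111
Gen 13 (rule 26): 011100001000
Gen 14 (rule 182): 101010011100
Gen 15 (rule 26): 000001110010

Answer: none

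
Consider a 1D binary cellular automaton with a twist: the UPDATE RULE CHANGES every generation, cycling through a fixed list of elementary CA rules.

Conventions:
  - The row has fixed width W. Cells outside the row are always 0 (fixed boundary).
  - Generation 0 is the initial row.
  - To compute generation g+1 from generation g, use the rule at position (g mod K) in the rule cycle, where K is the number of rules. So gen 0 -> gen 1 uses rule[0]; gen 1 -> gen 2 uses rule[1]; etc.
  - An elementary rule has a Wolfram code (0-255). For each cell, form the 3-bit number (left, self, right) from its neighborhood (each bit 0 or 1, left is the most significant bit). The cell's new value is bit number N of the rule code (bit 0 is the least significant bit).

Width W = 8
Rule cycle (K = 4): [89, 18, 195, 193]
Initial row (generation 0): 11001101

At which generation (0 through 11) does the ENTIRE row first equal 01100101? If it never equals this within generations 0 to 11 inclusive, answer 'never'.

Answer: never

Derivation:
Gen 0: 11001101
Gen 1 (rule 89): 11101100
Gen 2 (rule 18): 00000010
Gen 3 (rule 195): 11111100
Gen 4 (rule 193): 01111101
Gen 5 (rule 89): 01000100
Gen 6 (rule 18): 10101010
Gen 7 (rule 195): 00000000
Gen 8 (rule 193): 11111111
Gen 9 (rule 89): 10000001
Gen 10 (rule 18): 01000010
Gen 11 (rule 195): 10011100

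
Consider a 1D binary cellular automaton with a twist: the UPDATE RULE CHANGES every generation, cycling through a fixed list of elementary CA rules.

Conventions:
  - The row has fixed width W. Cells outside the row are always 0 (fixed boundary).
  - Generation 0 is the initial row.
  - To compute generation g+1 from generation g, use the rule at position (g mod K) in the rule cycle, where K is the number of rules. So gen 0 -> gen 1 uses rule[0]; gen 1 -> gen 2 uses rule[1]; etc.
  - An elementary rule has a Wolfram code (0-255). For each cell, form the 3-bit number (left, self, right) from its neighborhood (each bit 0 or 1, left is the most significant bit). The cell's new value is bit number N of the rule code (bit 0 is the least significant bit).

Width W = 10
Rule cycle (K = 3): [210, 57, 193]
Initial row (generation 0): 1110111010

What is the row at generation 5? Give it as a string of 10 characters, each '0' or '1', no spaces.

Gen 0: 1110111010
Gen 1 (rule 210): 0110011001
Gen 2 (rule 57): 0101010100
Gen 3 (rule 193): 0000000001
Gen 4 (rule 210): 0000000010
Gen 5 (rule 57): 1111111001

Answer: 1111111001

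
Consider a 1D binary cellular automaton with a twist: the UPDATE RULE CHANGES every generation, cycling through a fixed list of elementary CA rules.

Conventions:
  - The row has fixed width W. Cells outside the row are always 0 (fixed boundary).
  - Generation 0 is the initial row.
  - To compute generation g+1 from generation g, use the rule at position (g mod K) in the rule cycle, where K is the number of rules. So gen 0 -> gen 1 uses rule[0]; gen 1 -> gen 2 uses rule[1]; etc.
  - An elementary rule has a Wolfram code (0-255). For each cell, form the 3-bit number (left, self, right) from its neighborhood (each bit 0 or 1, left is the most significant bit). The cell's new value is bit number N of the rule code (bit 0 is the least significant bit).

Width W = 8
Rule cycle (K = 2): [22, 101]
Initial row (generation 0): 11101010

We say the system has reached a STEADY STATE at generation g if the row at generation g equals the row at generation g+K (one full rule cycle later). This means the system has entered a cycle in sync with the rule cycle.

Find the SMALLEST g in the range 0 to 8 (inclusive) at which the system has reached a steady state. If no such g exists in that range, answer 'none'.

Gen 0: 11101010
Gen 1 (rule 22): 00001011
Gen 2 (rule 101): 11101101
Gen 3 (rule 22): 00000001
Gen 4 (rule 101): 11111101
Gen 5 (rule 22): 00000001
Gen 6 (rule 101): 11111101
Gen 7 (rule 22): 00000001
Gen 8 (rule 101): 11111101
Gen 9 (rule 22): 00000001
Gen 10 (rule 101): 11111101

Answer: 3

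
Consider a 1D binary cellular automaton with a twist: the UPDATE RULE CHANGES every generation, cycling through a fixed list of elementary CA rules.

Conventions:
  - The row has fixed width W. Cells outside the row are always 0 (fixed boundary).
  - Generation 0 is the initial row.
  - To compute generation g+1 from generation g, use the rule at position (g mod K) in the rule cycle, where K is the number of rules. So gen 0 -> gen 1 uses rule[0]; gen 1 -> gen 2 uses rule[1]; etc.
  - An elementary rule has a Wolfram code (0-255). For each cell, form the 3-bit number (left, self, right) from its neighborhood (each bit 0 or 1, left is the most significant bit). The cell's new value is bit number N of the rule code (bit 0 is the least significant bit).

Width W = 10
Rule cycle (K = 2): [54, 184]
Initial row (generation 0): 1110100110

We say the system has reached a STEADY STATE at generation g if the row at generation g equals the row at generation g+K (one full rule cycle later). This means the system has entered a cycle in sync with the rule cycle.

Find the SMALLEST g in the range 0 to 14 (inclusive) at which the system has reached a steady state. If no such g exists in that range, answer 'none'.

Gen 0: 1110100110
Gen 1 (rule 54): 0001111001
Gen 2 (rule 184): 0001110100
Gen 3 (rule 54): 0010001110
Gen 4 (rule 184): 0001001101
Gen 5 (rule 54): 0011110011
Gen 6 (rule 184): 0011101010
Gen 7 (rule 54): 0100011111
Gen 8 (rule 184): 0010011110
Gen 9 (rule 54): 0111100001
Gen 10 (rule 184): 0111010000
Gen 11 (rule 54): 1000111000
Gen 12 (rule 184): 0100110100
Gen 13 (rule 54): 1111001110
Gen 14 (rule 184): 1110101101
Gen 15 (rule 54): 0001110011
Gen 16 (rule 184): 0001101010

Answer: none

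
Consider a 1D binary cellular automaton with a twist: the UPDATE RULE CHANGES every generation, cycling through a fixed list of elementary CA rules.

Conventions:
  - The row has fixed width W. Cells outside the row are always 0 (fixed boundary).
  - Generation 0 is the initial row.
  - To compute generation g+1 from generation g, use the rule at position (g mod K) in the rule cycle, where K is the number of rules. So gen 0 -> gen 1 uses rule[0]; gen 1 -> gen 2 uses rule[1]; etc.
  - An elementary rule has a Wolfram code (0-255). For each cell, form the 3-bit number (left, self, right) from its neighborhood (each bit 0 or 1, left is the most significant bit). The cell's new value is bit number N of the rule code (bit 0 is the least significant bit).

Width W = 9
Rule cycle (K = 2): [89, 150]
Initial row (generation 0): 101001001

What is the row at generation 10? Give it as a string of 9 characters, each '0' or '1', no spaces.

Gen 0: 101001001
Gen 1 (rule 89): 000100100
Gen 2 (rule 150): 001111110
Gen 3 (rule 89): 101000011
Gen 4 (rule 150): 101100100
Gen 5 (rule 89): 001110011
Gen 6 (rule 150): 010101100
Gen 7 (rule 89): 000001111
Gen 8 (rule 150): 000010110
Gen 9 (rule 89): 111000111
Gen 10 (rule 150): 010101010

Answer: 010101010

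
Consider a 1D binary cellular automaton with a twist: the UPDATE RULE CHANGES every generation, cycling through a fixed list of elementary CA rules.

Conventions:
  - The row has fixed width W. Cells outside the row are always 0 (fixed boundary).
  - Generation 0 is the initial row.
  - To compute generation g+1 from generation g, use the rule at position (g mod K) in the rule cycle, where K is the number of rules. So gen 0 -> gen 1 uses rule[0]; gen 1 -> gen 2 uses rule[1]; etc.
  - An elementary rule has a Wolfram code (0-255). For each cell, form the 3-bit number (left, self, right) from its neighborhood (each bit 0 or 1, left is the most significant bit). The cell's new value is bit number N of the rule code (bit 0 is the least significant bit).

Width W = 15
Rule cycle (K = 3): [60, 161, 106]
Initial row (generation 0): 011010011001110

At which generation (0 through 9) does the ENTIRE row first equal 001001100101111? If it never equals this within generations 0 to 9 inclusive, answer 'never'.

Gen 0: 011010011001110
Gen 1 (rule 60): 010111010101001
Gen 2 (rule 161): 001010101010000
Gen 3 (rule 106): 010101010100000
Gen 4 (rule 60): 011111111110000
Gen 5 (rule 161): 001111111100111
Gen 6 (rule 106): 011000000101101
Gen 7 (rule 60): 010100000111011
Gen 8 (rule 161): 001001110010100
Gen 9 (rule 106): 010011010101000

Answer: never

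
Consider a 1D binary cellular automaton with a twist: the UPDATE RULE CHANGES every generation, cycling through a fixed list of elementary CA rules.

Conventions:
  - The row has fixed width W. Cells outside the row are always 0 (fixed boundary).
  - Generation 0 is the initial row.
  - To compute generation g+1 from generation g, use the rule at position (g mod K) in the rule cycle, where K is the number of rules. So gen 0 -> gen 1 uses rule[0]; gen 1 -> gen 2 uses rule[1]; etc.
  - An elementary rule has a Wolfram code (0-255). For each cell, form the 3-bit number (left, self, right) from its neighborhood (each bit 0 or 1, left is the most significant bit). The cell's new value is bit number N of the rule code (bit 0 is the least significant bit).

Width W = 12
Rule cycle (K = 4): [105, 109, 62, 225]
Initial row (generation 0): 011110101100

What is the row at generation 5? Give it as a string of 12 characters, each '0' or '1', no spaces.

Answer: 010011000010

Derivation:
Gen 0: 011110101100
Gen 1 (rule 105): 010011011101
Gen 2 (rule 109): 010011110111
Gen 3 (rule 62): 111110001100
Gen 4 (rule 225): 011110100101
Gen 5 (rule 105): 010011000010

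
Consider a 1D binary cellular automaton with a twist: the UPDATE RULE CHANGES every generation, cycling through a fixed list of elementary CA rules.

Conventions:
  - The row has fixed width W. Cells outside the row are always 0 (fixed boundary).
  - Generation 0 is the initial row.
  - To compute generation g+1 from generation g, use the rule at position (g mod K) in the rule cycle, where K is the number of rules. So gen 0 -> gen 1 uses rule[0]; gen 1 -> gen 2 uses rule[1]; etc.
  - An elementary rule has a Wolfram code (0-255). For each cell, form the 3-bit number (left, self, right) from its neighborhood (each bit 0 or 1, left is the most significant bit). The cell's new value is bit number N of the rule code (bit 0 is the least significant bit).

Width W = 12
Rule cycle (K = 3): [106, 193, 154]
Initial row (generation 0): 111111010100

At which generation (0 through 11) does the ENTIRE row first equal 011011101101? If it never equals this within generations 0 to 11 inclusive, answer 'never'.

Answer: 9

Derivation:
Gen 0: 111111010100
Gen 1 (rule 106): 100001101000
Gen 2 (rule 193): 001100100011
Gen 3 (rule 154): 011011010110
Gen 4 (rule 106): 111111101110
Gen 5 (rule 193): 011111100110
Gen 6 (rule 154): 111111011101
Gen 7 (rule 106): 100001110110
Gen 8 (rule 193): 001100110010
Gen 9 (rule 154): 011011101101
Gen 10 (rule 106): 111110111110
Gen 11 (rule 193): 011110011110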